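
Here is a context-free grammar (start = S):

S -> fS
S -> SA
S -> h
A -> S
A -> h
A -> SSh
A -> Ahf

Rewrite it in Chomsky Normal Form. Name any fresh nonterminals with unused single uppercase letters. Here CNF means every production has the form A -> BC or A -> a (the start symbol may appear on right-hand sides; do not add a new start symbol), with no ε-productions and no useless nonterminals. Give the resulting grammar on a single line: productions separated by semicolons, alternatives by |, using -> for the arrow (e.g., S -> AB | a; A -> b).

S -> h | CS | SA; A -> h | AD | CS | SA | SE; B -> h; C -> f; D -> BC; E -> SB

No ε-productions.
After unit-elimination: S -> h | SA | fS; A -> h | SA | fS | Ahf | SSh.
TERM: introduce C -> f, B -> h and substitute in every rule of length ≥2.
BIN: A -> ABC becomes A -> AD, D -> BC; A -> SSB becomes A -> SE, E -> SB.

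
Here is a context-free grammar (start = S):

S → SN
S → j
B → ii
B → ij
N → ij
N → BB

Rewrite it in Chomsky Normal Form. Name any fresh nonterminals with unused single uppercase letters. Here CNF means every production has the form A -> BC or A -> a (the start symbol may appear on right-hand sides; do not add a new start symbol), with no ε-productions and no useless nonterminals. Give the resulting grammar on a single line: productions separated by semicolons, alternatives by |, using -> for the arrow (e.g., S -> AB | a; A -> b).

No ε-productions.
No unit productions to eliminate.
TERM: introduce A -> i, C -> j and substitute in every rule of length ≥2.

S -> j | SN; A -> i; B -> AA | AC; C -> j; N -> AC | BB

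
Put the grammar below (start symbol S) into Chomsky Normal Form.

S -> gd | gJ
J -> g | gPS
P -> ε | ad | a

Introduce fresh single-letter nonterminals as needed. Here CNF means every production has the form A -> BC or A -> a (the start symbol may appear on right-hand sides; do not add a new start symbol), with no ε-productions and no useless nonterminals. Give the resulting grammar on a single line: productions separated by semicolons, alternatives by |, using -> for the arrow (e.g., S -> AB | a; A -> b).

S -> AC | AJ; A -> g; B -> a; C -> d; D -> PS; J -> g | AD | AS; P -> a | BC

Nullable: {P}; after ε-elimination: S -> gJ | gd; J -> g | gS | gPS; P -> a | ad.
No unit productions to eliminate.
TERM: introduce B -> a, C -> d, A -> g and substitute in every rule of length ≥2.
BIN: J -> APS becomes J -> AD, D -> PS.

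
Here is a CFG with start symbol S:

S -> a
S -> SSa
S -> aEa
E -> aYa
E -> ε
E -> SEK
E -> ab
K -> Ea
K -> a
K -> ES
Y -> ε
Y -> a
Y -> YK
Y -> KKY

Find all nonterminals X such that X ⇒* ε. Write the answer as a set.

Directly nullable (have an ε-rule): {E, Y}.
Not nullable: K, S — each has a terminal in every rule's right-hand side or depends on a non-nullable symbol.

{E, Y}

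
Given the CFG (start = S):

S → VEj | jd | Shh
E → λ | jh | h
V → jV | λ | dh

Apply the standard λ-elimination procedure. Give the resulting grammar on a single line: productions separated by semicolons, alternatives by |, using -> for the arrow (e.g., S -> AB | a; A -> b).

Nullable set: {E, V}.
S -> VEj: V, E nullable, giving Ej | VEj | Vj | j.
Drop E -> λ.
Drop V -> λ.
V -> jV: V nullable, giving j | jV.
Unchanged (no nullable symbols): S -> Shh; S -> jd; E -> h; E -> jh; V -> dh.

S -> j | Ej | Vj | jd | Shh | VEj; E -> h | jh; V -> j | dh | jV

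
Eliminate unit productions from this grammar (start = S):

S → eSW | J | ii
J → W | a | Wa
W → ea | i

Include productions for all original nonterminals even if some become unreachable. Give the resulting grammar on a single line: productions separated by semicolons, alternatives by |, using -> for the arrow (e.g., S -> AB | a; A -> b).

S -> a | i | Wa | ea | ii | eSW; J -> a | i | Wa | ea; W -> i | ea

Unit productions: J->W, S->J.
Unit pairs (A ⇒* B via units): (J,W), (S,J), (S,W).
S: inherits non-unit rules of {J, S, W} → Wa | a | eSW | ea | i | ii.
J: inherits non-unit rules of {J, W} → Wa | a | ea | i.
W: inherits non-unit rules of {W} → ea | i.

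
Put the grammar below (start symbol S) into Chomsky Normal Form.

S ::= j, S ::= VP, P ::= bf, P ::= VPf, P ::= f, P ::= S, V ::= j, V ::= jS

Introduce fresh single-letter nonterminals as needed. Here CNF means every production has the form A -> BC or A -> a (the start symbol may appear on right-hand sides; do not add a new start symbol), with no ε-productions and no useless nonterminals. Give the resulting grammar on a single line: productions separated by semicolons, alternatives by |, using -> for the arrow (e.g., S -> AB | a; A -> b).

No ε-productions.
After unit-elimination: S -> j | VP; P -> f | j | VP | bf | VPf; V -> j | jS.
TERM: introduce B -> b, A -> f, C -> j and substitute in every rule of length ≥2.
BIN: P -> VPA becomes P -> VD, D -> PA.

S -> j | VP; A -> f; B -> b; C -> j; D -> PA; P -> f | j | BA | VD | VP; V -> j | CS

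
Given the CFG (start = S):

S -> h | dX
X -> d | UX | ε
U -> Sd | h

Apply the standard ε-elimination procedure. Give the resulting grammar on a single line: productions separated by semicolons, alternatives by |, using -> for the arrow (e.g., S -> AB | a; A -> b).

S -> d | h | dX; U -> h | Sd; X -> U | d | UX

Nullable set: {X}.
S -> dX: X nullable, giving d | dX.
Drop X -> ε.
X -> UX: X nullable, giving U | UX.
Unchanged (no nullable symbols): S -> h; U -> Sd; U -> h; X -> d.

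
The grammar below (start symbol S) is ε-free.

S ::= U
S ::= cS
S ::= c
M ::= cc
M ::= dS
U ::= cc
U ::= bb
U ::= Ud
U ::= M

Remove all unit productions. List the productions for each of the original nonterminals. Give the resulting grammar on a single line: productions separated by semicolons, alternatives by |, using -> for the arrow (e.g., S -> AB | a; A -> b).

Unit productions: S->U, U->M.
Unit pairs (A ⇒* B via units): (S,M), (S,U), (U,M).
S: inherits non-unit rules of {M, S, U} → Ud | bb | c | cS | cc | dS.
M: inherits non-unit rules of {M} → cc | dS.
U: inherits non-unit rules of {M, U} → Ud | bb | cc | dS.

S -> c | Ud | bb | cS | cc | dS; M -> cc | dS; U -> Ud | bb | cc | dS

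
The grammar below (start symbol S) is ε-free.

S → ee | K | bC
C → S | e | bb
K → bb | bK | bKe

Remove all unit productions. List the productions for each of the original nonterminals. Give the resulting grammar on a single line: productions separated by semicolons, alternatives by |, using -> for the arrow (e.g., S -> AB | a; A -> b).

Unit productions: C->S, S->K.
Unit pairs (A ⇒* B via units): (C,K), (C,S), (S,K).
S: inherits non-unit rules of {K, S} → bC | bK | bKe | bb | ee.
C: inherits non-unit rules of {C, K, S} → bC | bK | bKe | bb | e | ee.
K: inherits non-unit rules of {K} → bK | bKe | bb.

S -> bC | bK | bb | ee | bKe; C -> e | bC | bK | bb | ee | bKe; K -> bK | bb | bKe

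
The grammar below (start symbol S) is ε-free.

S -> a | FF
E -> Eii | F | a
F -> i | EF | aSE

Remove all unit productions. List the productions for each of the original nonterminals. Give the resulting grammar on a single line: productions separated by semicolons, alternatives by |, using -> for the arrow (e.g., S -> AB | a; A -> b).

S -> a | FF; E -> a | i | EF | Eii | aSE; F -> i | EF | aSE

Unit productions: E->F.
Unit pairs (A ⇒* B via units): (E,F).
S: inherits non-unit rules of {S} → FF | a.
E: inherits non-unit rules of {E, F} → EF | Eii | a | aSE | i.
F: inherits non-unit rules of {F} → EF | aSE | i.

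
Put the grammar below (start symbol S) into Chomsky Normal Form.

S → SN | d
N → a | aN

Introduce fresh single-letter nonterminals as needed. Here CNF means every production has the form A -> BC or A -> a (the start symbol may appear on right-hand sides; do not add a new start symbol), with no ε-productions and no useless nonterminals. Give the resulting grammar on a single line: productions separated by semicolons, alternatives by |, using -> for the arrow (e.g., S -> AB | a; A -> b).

No ε-productions.
No unit productions to eliminate.
TERM: introduce A -> a and substitute in every rule of length ≥2.

S -> d | SN; A -> a; N -> a | AN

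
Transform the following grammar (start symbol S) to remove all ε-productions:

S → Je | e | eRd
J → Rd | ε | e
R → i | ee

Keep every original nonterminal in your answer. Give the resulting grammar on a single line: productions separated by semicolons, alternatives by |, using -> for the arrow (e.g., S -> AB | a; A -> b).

S -> e | Je | eRd; J -> e | Rd; R -> i | ee

Nullable set: {J}.
S -> Je: J nullable, giving Je | e.
Drop J -> ε.
Unchanged (no nullable symbols): S -> e; S -> eRd; J -> Rd; J -> e; R -> ee; R -> i.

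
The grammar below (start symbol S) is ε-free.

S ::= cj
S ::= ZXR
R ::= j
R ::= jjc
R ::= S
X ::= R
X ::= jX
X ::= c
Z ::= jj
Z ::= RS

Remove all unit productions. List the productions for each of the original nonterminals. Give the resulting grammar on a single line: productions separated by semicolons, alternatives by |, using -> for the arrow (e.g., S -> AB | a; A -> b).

Unit productions: R->S, X->R.
Unit pairs (A ⇒* B via units): (R,S), (X,R), (X,S).
S: inherits non-unit rules of {S} → ZXR | cj.
R: inherits non-unit rules of {R, S} → ZXR | cj | j | jjc.
X: inherits non-unit rules of {R, S, X} → ZXR | c | cj | j | jX | jjc.
Z: inherits non-unit rules of {Z} → RS | jj.

S -> cj | ZXR; R -> j | cj | ZXR | jjc; X -> c | j | cj | jX | ZXR | jjc; Z -> RS | jj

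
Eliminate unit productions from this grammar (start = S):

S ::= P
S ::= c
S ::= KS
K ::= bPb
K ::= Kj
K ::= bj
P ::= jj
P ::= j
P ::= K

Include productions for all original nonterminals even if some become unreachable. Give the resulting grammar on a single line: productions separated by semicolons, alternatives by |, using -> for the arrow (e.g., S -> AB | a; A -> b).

S -> c | j | KS | Kj | bj | jj | bPb; K -> Kj | bj | bPb; P -> j | Kj | bj | jj | bPb

Unit productions: P->K, S->P.
Unit pairs (A ⇒* B via units): (P,K), (S,K), (S,P).
S: inherits non-unit rules of {K, P, S} → KS | Kj | bPb | bj | c | j | jj.
K: inherits non-unit rules of {K} → Kj | bPb | bj.
P: inherits non-unit rules of {K, P} → Kj | bPb | bj | j | jj.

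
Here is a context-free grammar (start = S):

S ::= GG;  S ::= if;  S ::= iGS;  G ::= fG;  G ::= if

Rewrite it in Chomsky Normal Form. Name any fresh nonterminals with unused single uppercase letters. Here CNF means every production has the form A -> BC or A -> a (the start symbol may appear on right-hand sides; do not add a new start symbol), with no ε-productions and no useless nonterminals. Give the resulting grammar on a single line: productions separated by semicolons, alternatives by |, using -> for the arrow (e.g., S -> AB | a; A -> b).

No ε-productions.
No unit productions to eliminate.
TERM: introduce A -> f, B -> i and substitute in every rule of length ≥2.
BIN: S -> BGS becomes S -> BC, C -> GS.

S -> BA | BC | GG; A -> f; B -> i; C -> GS; G -> AG | BA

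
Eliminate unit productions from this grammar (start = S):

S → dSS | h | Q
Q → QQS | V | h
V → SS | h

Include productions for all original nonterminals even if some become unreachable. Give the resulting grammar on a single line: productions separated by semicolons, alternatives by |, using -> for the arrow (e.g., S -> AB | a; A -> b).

Unit productions: Q->V, S->Q.
Unit pairs (A ⇒* B via units): (Q,V), (S,Q), (S,V).
S: inherits non-unit rules of {Q, S, V} → QQS | SS | dSS | h.
Q: inherits non-unit rules of {Q, V} → QQS | SS | h.
V: inherits non-unit rules of {V} → SS | h.

S -> h | SS | QQS | dSS; Q -> h | SS | QQS; V -> h | SS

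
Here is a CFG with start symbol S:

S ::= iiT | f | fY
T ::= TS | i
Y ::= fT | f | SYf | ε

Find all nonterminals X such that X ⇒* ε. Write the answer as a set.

Directly nullable (have an ε-rule): {Y}.
Not nullable: S, T — each has a terminal in every rule's right-hand side or depends on a non-nullable symbol.

{Y}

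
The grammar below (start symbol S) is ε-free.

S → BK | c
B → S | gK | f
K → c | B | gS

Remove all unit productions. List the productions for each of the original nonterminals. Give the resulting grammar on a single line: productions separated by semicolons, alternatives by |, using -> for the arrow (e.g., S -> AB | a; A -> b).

S -> c | BK; B -> c | f | BK | gK; K -> c | f | BK | gK | gS

Unit productions: B->S, K->B.
Unit pairs (A ⇒* B via units): (B,S), (K,B), (K,S).
S: inherits non-unit rules of {S} → BK | c.
B: inherits non-unit rules of {B, S} → BK | c | f | gK.
K: inherits non-unit rules of {B, K, S} → BK | c | f | gK | gS.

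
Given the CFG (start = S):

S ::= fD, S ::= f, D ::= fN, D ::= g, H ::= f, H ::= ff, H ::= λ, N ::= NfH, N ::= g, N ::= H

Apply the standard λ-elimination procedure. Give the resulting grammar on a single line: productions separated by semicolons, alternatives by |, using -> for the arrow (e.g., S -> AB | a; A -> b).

Nullable set: {H, N}.
D -> fN: N nullable, giving f | fN.
Drop H -> λ.
N -> H: H nullable, giving H.
N -> NfH: N, H nullable, giving Nf | NfH | f | fH.
Unchanged (no nullable symbols): S -> f; S -> fD; D -> g; H -> f; H -> ff; N -> g.

S -> f | fD; D -> f | g | fN; H -> f | ff; N -> H | f | g | Nf | fH | NfH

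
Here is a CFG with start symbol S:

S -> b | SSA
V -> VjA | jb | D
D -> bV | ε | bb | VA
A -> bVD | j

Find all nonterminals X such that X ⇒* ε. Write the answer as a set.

Directly nullable (have an ε-rule): {D}.
V is nullable via V -> D (every symbol on the right is already known nullable).
Not nullable: A, S — each has a terminal in every rule's right-hand side or depends on a non-nullable symbol.

{D, V}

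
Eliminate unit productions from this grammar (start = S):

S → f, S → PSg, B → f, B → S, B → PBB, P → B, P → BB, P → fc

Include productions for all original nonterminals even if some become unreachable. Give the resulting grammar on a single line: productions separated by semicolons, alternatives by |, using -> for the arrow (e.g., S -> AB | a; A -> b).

Unit productions: B->S, P->B.
Unit pairs (A ⇒* B via units): (B,S), (P,B), (P,S).
S: inherits non-unit rules of {S} → PSg | f.
B: inherits non-unit rules of {B, S} → PBB | PSg | f.
P: inherits non-unit rules of {B, P, S} → BB | PBB | PSg | f | fc.

S -> f | PSg; B -> f | PBB | PSg; P -> f | BB | fc | PBB | PSg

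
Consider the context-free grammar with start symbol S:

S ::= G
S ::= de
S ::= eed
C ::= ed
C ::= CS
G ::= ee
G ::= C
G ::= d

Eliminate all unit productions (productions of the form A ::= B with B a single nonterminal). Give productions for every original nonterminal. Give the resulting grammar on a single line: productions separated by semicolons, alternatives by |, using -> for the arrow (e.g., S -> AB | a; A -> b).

Unit productions: G->C, S->G.
Unit pairs (A ⇒* B via units): (G,C), (S,C), (S,G).
S: inherits non-unit rules of {C, G, S} → CS | d | de | ed | ee | eed.
C: inherits non-unit rules of {C} → CS | ed.
G: inherits non-unit rules of {C, G} → CS | d | ed | ee.

S -> d | CS | de | ed | ee | eed; C -> CS | ed; G -> d | CS | ed | ee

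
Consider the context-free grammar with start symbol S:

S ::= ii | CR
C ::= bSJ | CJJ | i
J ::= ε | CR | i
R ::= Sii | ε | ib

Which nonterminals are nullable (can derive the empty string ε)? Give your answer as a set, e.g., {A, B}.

Directly nullable (have an ε-rule): {J, R}.
Not nullable: C, S — each has a terminal in every rule's right-hand side or depends on a non-nullable symbol.

{J, R}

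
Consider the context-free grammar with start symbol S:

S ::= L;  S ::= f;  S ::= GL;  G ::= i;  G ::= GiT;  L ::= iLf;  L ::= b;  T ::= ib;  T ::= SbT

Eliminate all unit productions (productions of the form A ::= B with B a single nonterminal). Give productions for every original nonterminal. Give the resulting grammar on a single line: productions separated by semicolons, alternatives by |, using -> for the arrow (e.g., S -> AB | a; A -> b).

S -> b | f | GL | iLf; G -> i | GiT; L -> b | iLf; T -> ib | SbT

Unit productions: S->L.
Unit pairs (A ⇒* B via units): (S,L).
S: inherits non-unit rules of {L, S} → GL | b | f | iLf.
G: inherits non-unit rules of {G} → GiT | i.
L: inherits non-unit rules of {L} → b | iLf.
T: inherits non-unit rules of {T} → SbT | ib.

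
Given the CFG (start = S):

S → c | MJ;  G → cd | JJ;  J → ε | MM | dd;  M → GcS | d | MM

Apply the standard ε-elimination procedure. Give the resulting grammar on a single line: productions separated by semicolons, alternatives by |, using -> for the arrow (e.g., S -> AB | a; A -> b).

Nullable set: {G, J}.
S -> MJ: J nullable, giving M | MJ.
G -> JJ: J, J nullable, giving J | JJ.
Drop J -> ε.
M -> GcS: G nullable, giving GcS | cS.
Unchanged (no nullable symbols): S -> c; G -> cd; J -> MM; J -> dd; M -> MM; M -> d.

S -> M | c | MJ; G -> J | JJ | cd; J -> MM | dd; M -> d | MM | cS | GcS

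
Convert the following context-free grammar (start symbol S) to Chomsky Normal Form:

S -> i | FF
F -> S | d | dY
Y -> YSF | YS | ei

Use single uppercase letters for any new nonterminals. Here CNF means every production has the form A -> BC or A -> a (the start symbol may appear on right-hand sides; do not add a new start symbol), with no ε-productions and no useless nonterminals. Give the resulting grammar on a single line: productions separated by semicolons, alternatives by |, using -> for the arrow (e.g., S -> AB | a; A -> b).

S -> i | FF; A -> d; B -> e; C -> i; D -> SF; F -> d | i | AY | FF; Y -> BC | YD | YS

No ε-productions.
After unit-elimination: S -> i | FF; F -> d | i | FF | dY; Y -> YS | ei | YSF.
TERM: introduce A -> d, B -> e, C -> i and substitute in every rule of length ≥2.
BIN: Y -> YSF becomes Y -> YD, D -> SF.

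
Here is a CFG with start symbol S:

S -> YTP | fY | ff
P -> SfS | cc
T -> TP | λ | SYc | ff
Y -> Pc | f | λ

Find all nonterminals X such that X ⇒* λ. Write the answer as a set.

Directly nullable (have an ε-rule): {T, Y}.
Not nullable: P, S — each has a terminal in every rule's right-hand side or depends on a non-nullable symbol.

{T, Y}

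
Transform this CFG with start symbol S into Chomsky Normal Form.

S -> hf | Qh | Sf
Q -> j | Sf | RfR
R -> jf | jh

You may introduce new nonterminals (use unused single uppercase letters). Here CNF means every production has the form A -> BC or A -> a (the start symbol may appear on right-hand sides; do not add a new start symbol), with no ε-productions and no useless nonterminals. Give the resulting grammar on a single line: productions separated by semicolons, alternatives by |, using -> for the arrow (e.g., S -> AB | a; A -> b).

No ε-productions.
No unit productions to eliminate.
TERM: introduce A -> f, C -> h, B -> j and substitute in every rule of length ≥2.
BIN: Q -> RAR becomes Q -> RD, D -> AR.

S -> CA | QC | SA; A -> f; B -> j; C -> h; D -> AR; Q -> j | RD | SA; R -> BA | BC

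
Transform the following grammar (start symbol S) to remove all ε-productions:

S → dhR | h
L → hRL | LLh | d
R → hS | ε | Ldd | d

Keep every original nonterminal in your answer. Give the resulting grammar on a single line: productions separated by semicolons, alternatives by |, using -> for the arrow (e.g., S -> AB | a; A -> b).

Nullable set: {R}.
S -> dhR: R nullable, giving dh | dhR.
L -> hRL: R nullable, giving hL | hRL.
Drop R -> ε.
Unchanged (no nullable symbols): S -> h; L -> LLh; L -> d; R -> Ldd; R -> d; R -> hS.

S -> h | dh | dhR; L -> d | hL | LLh | hRL; R -> d | hS | Ldd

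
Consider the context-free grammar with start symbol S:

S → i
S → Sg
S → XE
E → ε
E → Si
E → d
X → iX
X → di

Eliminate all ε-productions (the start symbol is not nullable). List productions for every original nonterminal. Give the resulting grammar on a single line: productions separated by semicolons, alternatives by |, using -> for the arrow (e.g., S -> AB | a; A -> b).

S -> X | i | Sg | XE; E -> d | Si; X -> di | iX

Nullable set: {E}.
S -> XE: E nullable, giving X | XE.
Drop E -> ε.
Unchanged (no nullable symbols): S -> Sg; S -> i; E -> Si; E -> d; X -> di; X -> iX.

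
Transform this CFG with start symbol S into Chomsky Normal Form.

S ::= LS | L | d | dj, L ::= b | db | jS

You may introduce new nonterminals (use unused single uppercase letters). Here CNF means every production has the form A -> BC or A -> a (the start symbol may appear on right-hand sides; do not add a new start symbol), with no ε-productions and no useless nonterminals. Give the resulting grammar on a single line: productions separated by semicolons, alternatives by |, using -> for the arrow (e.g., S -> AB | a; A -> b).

S -> b | d | AB | AC | CS | LS; A -> d; B -> b; C -> j; L -> b | AB | CS

No ε-productions.
After unit-elimination: S -> b | d | LS | db | dj | jS; L -> b | db | jS.
TERM: introduce B -> b, A -> d, C -> j and substitute in every rule of length ≥2.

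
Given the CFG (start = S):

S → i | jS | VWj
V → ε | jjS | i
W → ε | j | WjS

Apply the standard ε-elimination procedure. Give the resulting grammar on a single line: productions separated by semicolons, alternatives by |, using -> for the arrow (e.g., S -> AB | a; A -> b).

Nullable set: {V, W}.
S -> VWj: V, W nullable, giving VWj | Vj | Wj | j.
Drop V -> ε.
Drop W -> ε.
W -> WjS: W nullable, giving WjS | jS.
Unchanged (no nullable symbols): S -> i; S -> jS; V -> i; V -> jjS; W -> j.

S -> i | j | Vj | Wj | jS | VWj; V -> i | jjS; W -> j | jS | WjS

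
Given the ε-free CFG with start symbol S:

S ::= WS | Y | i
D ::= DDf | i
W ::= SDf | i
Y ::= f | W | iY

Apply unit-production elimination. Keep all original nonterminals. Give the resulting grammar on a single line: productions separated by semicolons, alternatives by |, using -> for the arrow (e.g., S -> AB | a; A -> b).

Unit productions: S->Y, Y->W.
Unit pairs (A ⇒* B via units): (S,W), (S,Y), (Y,W).
S: inherits non-unit rules of {S, W, Y} → SDf | WS | f | i | iY.
D: inherits non-unit rules of {D} → DDf | i.
W: inherits non-unit rules of {W} → SDf | i.
Y: inherits non-unit rules of {W, Y} → SDf | f | i | iY.

S -> f | i | WS | iY | SDf; D -> i | DDf; W -> i | SDf; Y -> f | i | iY | SDf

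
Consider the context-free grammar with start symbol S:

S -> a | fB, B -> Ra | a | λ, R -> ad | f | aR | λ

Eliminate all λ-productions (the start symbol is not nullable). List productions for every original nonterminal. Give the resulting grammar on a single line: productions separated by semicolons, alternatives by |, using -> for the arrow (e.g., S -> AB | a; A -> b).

S -> a | f | fB; B -> a | Ra; R -> a | f | aR | ad

Nullable set: {B, R}.
S -> fB: B nullable, giving f | fB.
Drop B -> λ.
B -> Ra: R nullable, giving Ra | a.
Drop R -> λ.
R -> aR: R nullable, giving a | aR.
Unchanged (no nullable symbols): S -> a; B -> a; R -> ad; R -> f.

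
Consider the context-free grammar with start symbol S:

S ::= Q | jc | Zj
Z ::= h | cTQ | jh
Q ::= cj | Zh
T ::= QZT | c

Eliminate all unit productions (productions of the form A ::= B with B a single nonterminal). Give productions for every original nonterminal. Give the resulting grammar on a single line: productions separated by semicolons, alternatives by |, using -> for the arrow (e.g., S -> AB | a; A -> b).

S -> Zh | Zj | cj | jc; Q -> Zh | cj; T -> c | QZT; Z -> h | jh | cTQ

Unit productions: S->Q.
Unit pairs (A ⇒* B via units): (S,Q).
S: inherits non-unit rules of {Q, S} → Zh | Zj | cj | jc.
Q: inherits non-unit rules of {Q} → Zh | cj.
T: inherits non-unit rules of {T} → QZT | c.
Z: inherits non-unit rules of {Z} → cTQ | h | jh.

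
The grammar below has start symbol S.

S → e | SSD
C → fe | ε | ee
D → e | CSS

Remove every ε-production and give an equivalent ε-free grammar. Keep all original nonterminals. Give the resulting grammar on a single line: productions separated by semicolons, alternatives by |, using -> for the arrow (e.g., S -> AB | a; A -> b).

S -> e | SSD; C -> ee | fe; D -> e | SS | CSS

Nullable set: {C}.
Drop C -> ε.
D -> CSS: C nullable, giving CSS | SS.
Unchanged (no nullable symbols): S -> SSD; S -> e; C -> ee; C -> fe; D -> e.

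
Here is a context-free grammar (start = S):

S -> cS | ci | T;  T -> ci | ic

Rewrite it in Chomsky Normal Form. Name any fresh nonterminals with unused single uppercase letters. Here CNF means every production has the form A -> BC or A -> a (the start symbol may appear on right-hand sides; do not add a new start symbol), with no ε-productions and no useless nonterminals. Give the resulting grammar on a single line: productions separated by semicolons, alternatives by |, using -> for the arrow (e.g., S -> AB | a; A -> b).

S -> AB | AS | BA; A -> c; B -> i

No ε-productions.
After unit-elimination: S -> cS | ci | ic; T -> ci | ic.
TERM: introduce A -> c, B -> i and substitute in every rule of length ≥2.
Drop unreachable/unproductive: T.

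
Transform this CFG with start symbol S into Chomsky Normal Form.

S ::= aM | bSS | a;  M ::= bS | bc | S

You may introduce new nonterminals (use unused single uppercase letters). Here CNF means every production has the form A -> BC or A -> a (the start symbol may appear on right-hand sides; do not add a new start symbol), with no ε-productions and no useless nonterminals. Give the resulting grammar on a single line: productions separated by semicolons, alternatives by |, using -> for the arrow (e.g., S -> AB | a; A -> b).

S -> a | AM | BE; A -> a; B -> b; C -> c; D -> SS; E -> SS; M -> a | AM | BC | BD | BS

No ε-productions.
After unit-elimination: S -> a | aM | bSS; M -> a | aM | bS | bc | bSS.
TERM: introduce A -> a, B -> b, C -> c and substitute in every rule of length ≥2.
BIN: M -> BSS becomes M -> BD, D -> SS; S -> BSS becomes S -> BE, E -> SS.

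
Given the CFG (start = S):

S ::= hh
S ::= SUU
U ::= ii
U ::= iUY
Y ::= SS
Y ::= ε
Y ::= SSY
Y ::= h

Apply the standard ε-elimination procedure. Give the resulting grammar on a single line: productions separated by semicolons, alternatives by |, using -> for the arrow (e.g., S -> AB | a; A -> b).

S -> hh | SUU; U -> iU | ii | iUY; Y -> h | SS | SSY

Nullable set: {Y}.
U -> iUY: Y nullable, giving iU | iUY.
Drop Y -> ε.
Y -> SSY: Y nullable, giving SS | SSY.
Unchanged (no nullable symbols): S -> SUU; S -> hh; U -> ii; Y -> SS; Y -> h.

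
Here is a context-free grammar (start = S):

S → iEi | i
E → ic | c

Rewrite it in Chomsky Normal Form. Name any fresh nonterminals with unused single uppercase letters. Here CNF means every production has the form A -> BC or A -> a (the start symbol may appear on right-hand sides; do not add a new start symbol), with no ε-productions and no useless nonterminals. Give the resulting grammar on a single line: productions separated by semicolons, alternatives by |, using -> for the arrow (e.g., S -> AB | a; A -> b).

S -> i | AC; A -> i; B -> c; C -> EA; E -> c | AB

No ε-productions.
No unit productions to eliminate.
TERM: introduce B -> c, A -> i and substitute in every rule of length ≥2.
BIN: S -> AEA becomes S -> AC, C -> EA.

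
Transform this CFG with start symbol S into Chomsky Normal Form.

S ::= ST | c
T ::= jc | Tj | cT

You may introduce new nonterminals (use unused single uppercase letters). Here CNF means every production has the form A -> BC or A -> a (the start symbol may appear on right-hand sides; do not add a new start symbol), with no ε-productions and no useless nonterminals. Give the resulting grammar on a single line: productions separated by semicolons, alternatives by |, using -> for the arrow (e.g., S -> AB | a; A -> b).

S -> c | ST; A -> j; B -> c; T -> AB | BT | TA

No ε-productions.
No unit productions to eliminate.
TERM: introduce B -> c, A -> j and substitute in every rule of length ≥2.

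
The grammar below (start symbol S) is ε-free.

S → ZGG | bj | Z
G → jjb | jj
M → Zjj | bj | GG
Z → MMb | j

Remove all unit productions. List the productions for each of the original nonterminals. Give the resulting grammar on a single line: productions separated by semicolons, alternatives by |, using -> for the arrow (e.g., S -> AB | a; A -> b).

S -> j | bj | MMb | ZGG; G -> jj | jjb; M -> GG | bj | Zjj; Z -> j | MMb

Unit productions: S->Z.
Unit pairs (A ⇒* B via units): (S,Z).
S: inherits non-unit rules of {S, Z} → MMb | ZGG | bj | j.
G: inherits non-unit rules of {G} → jj | jjb.
M: inherits non-unit rules of {M} → GG | Zjj | bj.
Z: inherits non-unit rules of {Z} → MMb | j.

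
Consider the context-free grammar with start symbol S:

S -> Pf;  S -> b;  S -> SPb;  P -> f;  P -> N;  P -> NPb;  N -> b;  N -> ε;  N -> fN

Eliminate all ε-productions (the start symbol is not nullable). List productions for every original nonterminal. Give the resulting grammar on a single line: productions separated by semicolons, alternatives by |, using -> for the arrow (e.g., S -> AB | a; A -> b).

S -> b | f | Pf | Sb | SPb; N -> b | f | fN; P -> N | b | f | Nb | Pb | NPb

Nullable set: {N, P}.
S -> Pf: P nullable, giving Pf | f.
S -> SPb: P nullable, giving SPb | Sb.
Drop N -> ε.
N -> fN: N nullable, giving f | fN.
P -> N: N nullable, giving N.
P -> NPb: N, P nullable, giving NPb | Nb | Pb | b.
Unchanged (no nullable symbols): S -> b; N -> b; P -> f.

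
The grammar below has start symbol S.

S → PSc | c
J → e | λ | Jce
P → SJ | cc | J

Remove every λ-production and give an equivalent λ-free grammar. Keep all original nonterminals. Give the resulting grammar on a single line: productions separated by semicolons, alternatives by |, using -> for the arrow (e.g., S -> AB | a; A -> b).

Nullable set: {J, P}.
S -> PSc: P nullable, giving PSc | Sc.
Drop J -> λ.
J -> Jce: J nullable, giving Jce | ce.
P -> J: J nullable, giving J.
P -> SJ: J nullable, giving S | SJ.
Unchanged (no nullable symbols): S -> c; J -> e; P -> cc.

S -> c | Sc | PSc; J -> e | ce | Jce; P -> J | S | SJ | cc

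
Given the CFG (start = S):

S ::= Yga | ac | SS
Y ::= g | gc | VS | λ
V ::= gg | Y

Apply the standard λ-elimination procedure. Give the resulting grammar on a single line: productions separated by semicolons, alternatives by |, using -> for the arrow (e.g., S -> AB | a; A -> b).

Nullable set: {V, Y}.
S -> Yga: Y nullable, giving Yga | ga.
V -> Y: Y nullable, giving Y.
Drop Y -> λ.
Y -> VS: V nullable, giving S | VS.
Unchanged (no nullable symbols): S -> SS; S -> ac; V -> gg; Y -> g; Y -> gc.

S -> SS | ac | ga | Yga; V -> Y | gg; Y -> S | g | VS | gc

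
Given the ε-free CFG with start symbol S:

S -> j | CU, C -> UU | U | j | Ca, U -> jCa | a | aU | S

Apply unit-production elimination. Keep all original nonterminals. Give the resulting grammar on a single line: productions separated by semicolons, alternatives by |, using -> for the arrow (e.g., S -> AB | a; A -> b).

S -> j | CU; C -> a | j | CU | Ca | UU | aU | jCa; U -> a | j | CU | aU | jCa

Unit productions: C->U, U->S.
Unit pairs (A ⇒* B via units): (C,S), (C,U), (U,S).
S: inherits non-unit rules of {S} → CU | j.
C: inherits non-unit rules of {C, S, U} → CU | Ca | UU | a | aU | j | jCa.
U: inherits non-unit rules of {S, U} → CU | a | aU | j | jCa.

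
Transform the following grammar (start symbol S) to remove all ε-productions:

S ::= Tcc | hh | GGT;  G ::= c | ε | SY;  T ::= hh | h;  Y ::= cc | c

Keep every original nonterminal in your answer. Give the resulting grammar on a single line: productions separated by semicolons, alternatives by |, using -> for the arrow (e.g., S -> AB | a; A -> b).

Nullable set: {G}.
S -> GGT: G, G nullable, giving GGT | GT | T.
Drop G -> ε.
Unchanged (no nullable symbols): S -> Tcc; S -> hh; G -> SY; G -> c; T -> h; T -> hh; Y -> c; Y -> cc.

S -> T | GT | hh | GGT | Tcc; G -> c | SY; T -> h | hh; Y -> c | cc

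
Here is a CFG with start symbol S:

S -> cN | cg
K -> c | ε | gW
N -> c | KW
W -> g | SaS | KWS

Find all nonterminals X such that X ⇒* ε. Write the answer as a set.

{K}

Directly nullable (have an ε-rule): {K}.
Not nullable: N, S, W — each has a terminal in every rule's right-hand side or depends on a non-nullable symbol.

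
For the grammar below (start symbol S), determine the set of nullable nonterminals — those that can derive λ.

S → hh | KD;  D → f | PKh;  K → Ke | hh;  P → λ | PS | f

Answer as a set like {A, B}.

Directly nullable (have an ε-rule): {P}.
Not nullable: D, K, S — each has a terminal in every rule's right-hand side or depends on a non-nullable symbol.

{P}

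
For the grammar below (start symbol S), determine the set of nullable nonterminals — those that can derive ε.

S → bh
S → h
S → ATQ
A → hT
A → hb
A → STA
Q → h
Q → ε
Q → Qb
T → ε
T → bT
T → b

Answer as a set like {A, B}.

{Q, T}

Directly nullable (have an ε-rule): {Q, T}.
Not nullable: A, S — each has a terminal in every rule's right-hand side or depends on a non-nullable symbol.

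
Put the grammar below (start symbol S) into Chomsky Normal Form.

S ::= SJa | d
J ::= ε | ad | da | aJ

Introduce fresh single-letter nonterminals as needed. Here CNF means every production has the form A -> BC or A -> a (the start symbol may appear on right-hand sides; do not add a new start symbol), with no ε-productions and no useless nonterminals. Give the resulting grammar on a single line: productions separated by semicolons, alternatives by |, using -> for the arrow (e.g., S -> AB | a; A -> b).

Nullable: {J}; after ε-elimination: S -> d | Sa | SJa; J -> a | aJ | ad | da.
No unit productions to eliminate.
TERM: introduce A -> a, B -> d and substitute in every rule of length ≥2.
BIN: S -> SJA becomes S -> SC, C -> JA.

S -> d | SA | SC; A -> a; B -> d; C -> JA; J -> a | AB | AJ | BA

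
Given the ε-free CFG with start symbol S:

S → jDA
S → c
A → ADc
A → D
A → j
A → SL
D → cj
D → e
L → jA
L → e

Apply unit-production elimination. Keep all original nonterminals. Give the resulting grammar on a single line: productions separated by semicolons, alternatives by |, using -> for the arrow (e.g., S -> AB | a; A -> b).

Unit productions: A->D.
Unit pairs (A ⇒* B via units): (A,D).
S: inherits non-unit rules of {S} → c | jDA.
A: inherits non-unit rules of {A, D} → ADc | SL | cj | e | j.
D: inherits non-unit rules of {D} → cj | e.
L: inherits non-unit rules of {L} → e | jA.

S -> c | jDA; A -> e | j | SL | cj | ADc; D -> e | cj; L -> e | jA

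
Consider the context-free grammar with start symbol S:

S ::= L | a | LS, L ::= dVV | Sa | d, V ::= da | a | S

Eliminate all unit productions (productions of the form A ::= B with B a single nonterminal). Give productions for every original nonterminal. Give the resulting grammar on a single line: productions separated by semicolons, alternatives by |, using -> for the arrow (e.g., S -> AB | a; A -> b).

S -> a | d | LS | Sa | dVV; L -> d | Sa | dVV; V -> a | d | LS | Sa | da | dVV

Unit productions: S->L, V->S.
Unit pairs (A ⇒* B via units): (S,L), (V,L), (V,S).
S: inherits non-unit rules of {L, S} → LS | Sa | a | d | dVV.
L: inherits non-unit rules of {L} → Sa | d | dVV.
V: inherits non-unit rules of {L, S, V} → LS | Sa | a | d | dVV | da.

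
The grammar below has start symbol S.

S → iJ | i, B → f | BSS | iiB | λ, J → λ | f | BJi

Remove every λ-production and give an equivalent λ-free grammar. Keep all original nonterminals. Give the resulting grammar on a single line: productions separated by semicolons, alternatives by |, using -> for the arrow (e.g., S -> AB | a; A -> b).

S -> i | iJ; B -> f | SS | ii | BSS | iiB; J -> f | i | Bi | Ji | BJi

Nullable set: {B, J}.
S -> iJ: J nullable, giving i | iJ.
Drop B -> λ.
B -> BSS: B nullable, giving BSS | SS.
B -> iiB: B nullable, giving ii | iiB.
Drop J -> λ.
J -> BJi: B, J nullable, giving BJi | Bi | Ji | i.
Unchanged (no nullable symbols): S -> i; B -> f; J -> f.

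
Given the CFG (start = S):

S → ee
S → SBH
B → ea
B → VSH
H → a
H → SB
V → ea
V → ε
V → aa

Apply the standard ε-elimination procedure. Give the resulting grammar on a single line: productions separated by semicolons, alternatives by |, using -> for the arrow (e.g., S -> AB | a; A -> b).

Nullable set: {V}.
B -> VSH: V nullable, giving SH | VSH.
Drop V -> ε.
Unchanged (no nullable symbols): S -> SBH; S -> ee; B -> ea; H -> SB; H -> a; V -> aa; V -> ea.

S -> ee | SBH; B -> SH | ea | VSH; H -> a | SB; V -> aa | ea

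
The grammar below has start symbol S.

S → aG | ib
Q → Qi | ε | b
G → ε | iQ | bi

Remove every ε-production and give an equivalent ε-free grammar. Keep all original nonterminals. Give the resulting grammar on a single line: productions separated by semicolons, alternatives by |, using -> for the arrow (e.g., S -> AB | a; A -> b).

Nullable set: {G, Q}.
S -> aG: G nullable, giving a | aG.
Drop G -> ε.
G -> iQ: Q nullable, giving i | iQ.
Drop Q -> ε.
Q -> Qi: Q nullable, giving Qi | i.
Unchanged (no nullable symbols): S -> ib; G -> bi; Q -> b.

S -> a | aG | ib; G -> i | bi | iQ; Q -> b | i | Qi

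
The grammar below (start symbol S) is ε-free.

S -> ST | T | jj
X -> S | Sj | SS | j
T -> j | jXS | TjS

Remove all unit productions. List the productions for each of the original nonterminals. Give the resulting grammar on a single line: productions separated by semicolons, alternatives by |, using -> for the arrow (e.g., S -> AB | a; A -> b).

S -> j | ST | jj | TjS | jXS; T -> j | TjS | jXS; X -> j | SS | ST | Sj | jj | TjS | jXS

Unit productions: S->T, X->S.
Unit pairs (A ⇒* B via units): (S,T), (X,S), (X,T).
S: inherits non-unit rules of {S, T} → ST | TjS | j | jXS | jj.
T: inherits non-unit rules of {T} → TjS | j | jXS.
X: inherits non-unit rules of {S, T, X} → SS | ST | Sj | TjS | j | jXS | jj.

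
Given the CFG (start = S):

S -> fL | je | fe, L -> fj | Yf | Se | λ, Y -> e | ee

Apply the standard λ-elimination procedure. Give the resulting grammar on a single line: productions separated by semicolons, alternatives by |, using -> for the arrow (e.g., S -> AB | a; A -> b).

Nullable set: {L}.
S -> fL: L nullable, giving f | fL.
Drop L -> λ.
Unchanged (no nullable symbols): S -> fe; S -> je; L -> Se; L -> Yf; L -> fj; Y -> e; Y -> ee.

S -> f | fL | fe | je; L -> Se | Yf | fj; Y -> e | ee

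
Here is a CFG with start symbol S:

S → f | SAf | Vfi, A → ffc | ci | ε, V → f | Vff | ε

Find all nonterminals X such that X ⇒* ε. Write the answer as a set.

Directly nullable (have an ε-rule): {A, V}.
Not nullable: S — each has a terminal in every rule's right-hand side or depends on a non-nullable symbol.

{A, V}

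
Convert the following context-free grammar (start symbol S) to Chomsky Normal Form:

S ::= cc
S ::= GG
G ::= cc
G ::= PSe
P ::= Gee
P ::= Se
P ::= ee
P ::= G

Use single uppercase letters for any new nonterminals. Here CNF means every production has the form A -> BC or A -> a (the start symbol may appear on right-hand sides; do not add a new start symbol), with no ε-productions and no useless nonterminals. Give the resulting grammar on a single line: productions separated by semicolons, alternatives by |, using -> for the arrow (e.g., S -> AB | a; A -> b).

No ε-productions.
After unit-elimination: S -> GG | cc; G -> cc | PSe; P -> Se | cc | ee | Gee | PSe.
TERM: introduce B -> c, A -> e and substitute in every rule of length ≥2.
BIN: G -> PSA becomes G -> PC, C -> SA; P -> GAA becomes P -> GD, D -> AA; P -> PSA becomes P -> PE, E -> SA.

S -> BB | GG; A -> e; B -> c; C -> SA; D -> AA; E -> SA; G -> BB | PC; P -> AA | BB | GD | PE | SA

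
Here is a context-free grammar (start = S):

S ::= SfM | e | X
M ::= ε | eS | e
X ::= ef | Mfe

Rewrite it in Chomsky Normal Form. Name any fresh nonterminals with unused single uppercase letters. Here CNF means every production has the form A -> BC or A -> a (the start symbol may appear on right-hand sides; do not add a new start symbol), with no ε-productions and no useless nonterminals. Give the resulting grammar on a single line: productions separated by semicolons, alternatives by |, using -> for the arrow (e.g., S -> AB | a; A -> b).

Nullable: {M}; after ε-elimination: S -> X | e | Sf | SfM; M -> e | eS; X -> ef | fe | Mfe.
After unit-elimination: S -> e | Sf | ef | fe | Mfe | SfM; M -> e | eS; X -> ef | fe | Mfe.
TERM: introduce A -> e, B -> f and substitute in every rule of length ≥2.
BIN: S -> MBA becomes S -> MC, C -> BA; S -> SBM becomes S -> SD, D -> BM; X -> MBA becomes X -> ME, E -> BA.
Drop unreachable/unproductive: X.

S -> e | AB | BA | MC | SB | SD; A -> e; B -> f; C -> BA; D -> BM; M -> e | AS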